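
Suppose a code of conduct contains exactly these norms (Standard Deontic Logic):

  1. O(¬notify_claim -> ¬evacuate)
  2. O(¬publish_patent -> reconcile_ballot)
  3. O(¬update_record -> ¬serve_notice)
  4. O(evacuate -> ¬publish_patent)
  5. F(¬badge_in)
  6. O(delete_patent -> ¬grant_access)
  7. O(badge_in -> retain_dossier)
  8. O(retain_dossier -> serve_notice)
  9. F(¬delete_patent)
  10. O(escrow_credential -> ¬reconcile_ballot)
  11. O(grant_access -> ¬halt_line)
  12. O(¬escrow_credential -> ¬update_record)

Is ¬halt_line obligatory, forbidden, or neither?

Neither

Premise 11 is O(grant_access -> ¬halt_line), but O(grant_access) is not derivable from the premises, so it does not yield O(¬halt_line).
No premise or chain of K-axiom applications forces O(¬halt_line), and none forces O(halt_line). So ¬halt_line is neither obligatory nor forbidden under these norms.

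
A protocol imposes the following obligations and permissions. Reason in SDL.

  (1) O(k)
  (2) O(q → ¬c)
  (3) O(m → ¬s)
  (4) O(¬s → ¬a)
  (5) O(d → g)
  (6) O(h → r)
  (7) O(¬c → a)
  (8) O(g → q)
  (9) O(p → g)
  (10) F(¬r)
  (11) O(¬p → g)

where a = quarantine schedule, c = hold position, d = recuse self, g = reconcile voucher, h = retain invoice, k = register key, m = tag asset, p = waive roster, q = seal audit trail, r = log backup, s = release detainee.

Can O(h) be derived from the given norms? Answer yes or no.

Premise 6 is O(h → r); even if O(r) held, inferring O(h) would be affirming the consequent — invalid.
No other premise forces O(h). An ideal world satisfying every premise can still have h false, so O(h) is not derivable.

No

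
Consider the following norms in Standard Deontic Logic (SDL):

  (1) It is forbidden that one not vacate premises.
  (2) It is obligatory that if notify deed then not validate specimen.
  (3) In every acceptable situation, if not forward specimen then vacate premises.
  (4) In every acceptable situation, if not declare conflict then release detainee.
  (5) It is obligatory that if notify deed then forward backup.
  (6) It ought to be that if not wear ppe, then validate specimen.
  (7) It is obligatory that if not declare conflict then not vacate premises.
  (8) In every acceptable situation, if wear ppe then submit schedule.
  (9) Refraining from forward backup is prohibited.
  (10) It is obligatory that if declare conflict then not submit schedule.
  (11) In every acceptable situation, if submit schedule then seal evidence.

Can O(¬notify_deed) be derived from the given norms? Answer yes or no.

Yes

F(¬vacate_premises) at premise 1 means O(vacate_premises).
Premise 7, O(¬declare_conflict → ¬vacate_premises), contraposes to O(vacate_premises → declare_conflict); with O(vacate_premises) we get O(declare_conflict).
With premise 10, O(declare_conflict → ¬submit_schedule), the K-axiom yields O(¬submit_schedule).
Premise 8, O(wear_ppe → submit_schedule), contraposes to O(¬submit_schedule → ¬wear_ppe); with O(¬submit_schedule) we get O(¬wear_ppe).
Applying K to premise 6 (O(¬wear_ppe → validate_specimen)) and O(¬wear_ppe) yields O(validate_specimen).
The contrapositive of premise 2 (O(notify_deed → ¬validate_specimen)) is O(validate_specimen → ¬notify_deed), and O(validate_specimen) is already established, so O(¬notify_deed).
Premises 3, 4, 5, 9, 11 do not contribute to this derivation.
So O(¬notify_deed) follows.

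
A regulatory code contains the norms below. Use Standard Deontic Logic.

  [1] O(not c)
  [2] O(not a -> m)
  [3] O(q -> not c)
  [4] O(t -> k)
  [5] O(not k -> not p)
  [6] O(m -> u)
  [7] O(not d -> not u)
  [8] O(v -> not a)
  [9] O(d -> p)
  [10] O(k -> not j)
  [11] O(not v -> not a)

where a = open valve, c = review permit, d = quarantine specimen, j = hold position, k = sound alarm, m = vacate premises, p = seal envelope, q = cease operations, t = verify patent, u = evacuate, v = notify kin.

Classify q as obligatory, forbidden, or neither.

Neither

Premise 3 is O(q -> not c); even if O(not c) held, inferring O(q) would be affirming the consequent — invalid.
No premise or chain of K-axiom applications forces O(q), and none forces O(not q). So q is neither obligatory nor forbidden under these norms.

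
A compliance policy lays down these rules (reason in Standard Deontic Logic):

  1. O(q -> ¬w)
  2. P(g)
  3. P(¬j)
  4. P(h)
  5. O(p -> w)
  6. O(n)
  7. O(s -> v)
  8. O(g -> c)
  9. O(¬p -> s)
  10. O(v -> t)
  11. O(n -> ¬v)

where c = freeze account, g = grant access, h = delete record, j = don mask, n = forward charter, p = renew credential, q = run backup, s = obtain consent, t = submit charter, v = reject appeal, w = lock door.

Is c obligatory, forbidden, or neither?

Premise 8 is O(g -> c), but O(g) is not derivable from the premises (the permission P(g) asserts only ¬O(¬g), not O(g)), so it does not yield O(c).
No premise or chain of K-axiom applications forces O(c), and none forces O(¬c). So c is neither obligatory nor forbidden under these norms.

Neither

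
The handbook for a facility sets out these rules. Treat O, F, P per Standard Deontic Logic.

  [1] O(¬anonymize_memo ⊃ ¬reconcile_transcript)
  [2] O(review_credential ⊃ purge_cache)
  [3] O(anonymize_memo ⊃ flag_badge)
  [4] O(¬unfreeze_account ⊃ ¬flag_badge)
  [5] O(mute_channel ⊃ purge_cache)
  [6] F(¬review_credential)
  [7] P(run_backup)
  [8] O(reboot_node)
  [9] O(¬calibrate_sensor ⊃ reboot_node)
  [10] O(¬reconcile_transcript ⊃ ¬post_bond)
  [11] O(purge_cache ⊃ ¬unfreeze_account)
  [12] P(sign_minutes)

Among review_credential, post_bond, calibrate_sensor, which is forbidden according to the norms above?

F(¬review_credential) at premise 6 means O(review_credential).
Premise 2 is O(review_credential ⊃ purge_cache); since O(review_credential), deontic closure gives O(purge_cache).
Applying K to premise 11 (O(purge_cache ⊃ ¬unfreeze_account)) and O(purge_cache) yields O(¬unfreeze_account).
Applying K to premise 4 (O(¬unfreeze_account ⊃ ¬flag_badge)) and O(¬unfreeze_account) yields O(¬flag_badge).
The contrapositive of premise 3 (O(anonymize_memo ⊃ flag_badge)) is O(¬flag_badge ⊃ ¬anonymize_memo), and O(¬flag_badge) is already established, so O(¬anonymize_memo).
From O(¬anonymize_memo) and premise 1, O(¬anonymize_memo ⊃ ¬reconcile_transcript), we obtain O(¬reconcile_transcript).
Applying K to premise 10 (O(¬reconcile_transcript ⊃ ¬post_bond)) and O(¬reconcile_transcript) yields O(¬post_bond).
So O(¬post_bond) holds, i.e. post_bond is forbidden. None of the other listed options is forbidden under the premises.

post_bond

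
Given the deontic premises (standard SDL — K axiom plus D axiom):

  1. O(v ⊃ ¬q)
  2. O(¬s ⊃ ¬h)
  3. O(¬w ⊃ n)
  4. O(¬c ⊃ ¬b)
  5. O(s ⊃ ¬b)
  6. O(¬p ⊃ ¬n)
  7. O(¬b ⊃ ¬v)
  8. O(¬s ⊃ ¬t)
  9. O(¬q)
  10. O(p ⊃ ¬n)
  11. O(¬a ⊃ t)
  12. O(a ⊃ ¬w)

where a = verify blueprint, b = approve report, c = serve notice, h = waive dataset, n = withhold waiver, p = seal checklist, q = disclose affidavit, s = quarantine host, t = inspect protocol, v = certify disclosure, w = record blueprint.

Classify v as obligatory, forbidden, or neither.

Forbidden

Premises 10 and 6 cover both cases: O(p ⊃ ¬n) and O(¬p ⊃ ¬n). Since p ∨ ¬p is a tautology, O(¬n) follows.
Premise 3 is O(¬w ⊃ n); contrapositively O(¬n ⊃ w). Since O(¬n) holds, K gives O(w).
Premise 12, O(a ⊃ ¬w), contraposes to O(w ⊃ ¬a); with O(w) we get O(¬a).
From O(¬a) and premise 11, O(¬a ⊃ t), we obtain O(t).
Premise 8, O(¬s ⊃ ¬t), contraposes to O(t ⊃ s); with O(t) we get O(s).
From O(s) and premise 5, O(s ⊃ ¬b), we obtain O(¬b).
Applying K to premise 7 (O(¬b ⊃ ¬v)) and O(¬b) yields O(¬v).
Premises 1, 2, 4, 9 do not contribute to this derivation.
Thus O(¬v), which is F(v): v is forbidden.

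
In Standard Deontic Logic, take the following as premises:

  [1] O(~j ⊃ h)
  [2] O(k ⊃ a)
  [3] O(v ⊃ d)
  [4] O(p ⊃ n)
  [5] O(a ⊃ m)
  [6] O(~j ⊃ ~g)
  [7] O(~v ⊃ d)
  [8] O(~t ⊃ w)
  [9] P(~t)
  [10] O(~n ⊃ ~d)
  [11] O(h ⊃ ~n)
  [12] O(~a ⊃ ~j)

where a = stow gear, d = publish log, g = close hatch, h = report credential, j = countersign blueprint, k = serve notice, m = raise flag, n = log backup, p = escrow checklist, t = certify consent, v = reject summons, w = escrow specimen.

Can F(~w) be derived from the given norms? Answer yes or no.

No

Premise 8 is O(~t ⊃ w), but O(~t) is not derivable from the premises (the permission P(~t) asserts only ~O(t), not O(~t)), so it does not yield O(w).
No other premise forces O(w). An ideal world satisfying every premise can still have ~w true, so F(~w) is not derivable.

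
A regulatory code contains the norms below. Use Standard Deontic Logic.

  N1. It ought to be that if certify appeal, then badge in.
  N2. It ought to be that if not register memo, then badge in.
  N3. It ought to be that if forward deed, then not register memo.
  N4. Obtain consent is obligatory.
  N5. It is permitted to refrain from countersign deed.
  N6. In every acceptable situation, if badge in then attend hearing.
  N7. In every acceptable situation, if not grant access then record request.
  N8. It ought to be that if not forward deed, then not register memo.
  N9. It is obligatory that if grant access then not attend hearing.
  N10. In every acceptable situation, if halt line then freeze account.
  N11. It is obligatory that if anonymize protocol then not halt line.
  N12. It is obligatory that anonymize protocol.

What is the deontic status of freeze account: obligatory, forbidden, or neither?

Neither

Premise 10 is O(halt_line → freeze_account), but O(halt_line) is not derivable from the premises, so it does not yield O(freeze_account).
No premise or chain of K-axiom applications forces O(freeze_account), and none forces O(¬freeze_account). So freeze_account is neither obligatory nor forbidden under these norms.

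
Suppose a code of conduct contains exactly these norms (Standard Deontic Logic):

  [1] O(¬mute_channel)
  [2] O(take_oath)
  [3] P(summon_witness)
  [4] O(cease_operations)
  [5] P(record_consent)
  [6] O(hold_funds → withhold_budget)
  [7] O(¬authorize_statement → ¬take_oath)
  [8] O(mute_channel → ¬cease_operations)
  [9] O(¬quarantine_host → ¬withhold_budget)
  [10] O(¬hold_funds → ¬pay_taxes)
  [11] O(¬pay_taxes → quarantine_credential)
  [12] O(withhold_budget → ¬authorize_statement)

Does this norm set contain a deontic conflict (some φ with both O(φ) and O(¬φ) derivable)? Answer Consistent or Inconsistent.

Premise 8 is O(mute_channel → ¬cease_operations), but O(mute_channel) is not derivable from the premises, so it does not yield O(¬cease_operations).
So O(¬cease_operations) is not derivable, and the apparent clash with O(cease_operations) does not arise.
A world satisfying every obligation exists (e.g. authorize_statement=true, cease_operations=true, hold_funds=false, mute_channel=false, pay_taxes=false, quarantine_credential=true, quarantine_host=false, record_consent=false, summon_witness=false, take_oath=true, withhold_budget=false); no atom is both obligatory and forbidden, so the set is consistent.

Consistent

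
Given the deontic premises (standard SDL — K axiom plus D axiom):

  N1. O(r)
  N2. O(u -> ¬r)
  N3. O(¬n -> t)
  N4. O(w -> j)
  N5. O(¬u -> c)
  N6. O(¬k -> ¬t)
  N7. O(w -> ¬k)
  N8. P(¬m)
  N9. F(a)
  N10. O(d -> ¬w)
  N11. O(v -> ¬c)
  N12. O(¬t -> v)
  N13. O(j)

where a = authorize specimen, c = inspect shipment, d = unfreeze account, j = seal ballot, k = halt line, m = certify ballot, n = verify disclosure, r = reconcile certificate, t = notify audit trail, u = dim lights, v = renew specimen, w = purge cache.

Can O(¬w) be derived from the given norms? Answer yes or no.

Premise 1 states O(r) outright.
Premise 2, O(u -> ¬r), contraposes to O(r -> ¬u); with O(r) we get O(¬u).
Premise 5 is O(¬u -> c); since O(¬u), deontic closure gives O(c).
Premise 11 is O(v -> ¬c); contrapositively O(c -> ¬v). Since O(c) holds, K gives O(¬v).
The contrapositive of premise 12 (O(¬t -> v)) is O(¬v -> t), and O(¬v) is already established, so O(t).
The contrapositive of premise 6 (O(¬k -> ¬t)) is O(t -> k), and O(t) is already established, so O(k).
Premise 7, O(w -> ¬k), contraposes to O(k -> ¬w); with O(k) we get O(¬w).
Premises 3, 4, 8, 9, 10, 13 do not contribute to this derivation.
So O(¬w) follows.

Yes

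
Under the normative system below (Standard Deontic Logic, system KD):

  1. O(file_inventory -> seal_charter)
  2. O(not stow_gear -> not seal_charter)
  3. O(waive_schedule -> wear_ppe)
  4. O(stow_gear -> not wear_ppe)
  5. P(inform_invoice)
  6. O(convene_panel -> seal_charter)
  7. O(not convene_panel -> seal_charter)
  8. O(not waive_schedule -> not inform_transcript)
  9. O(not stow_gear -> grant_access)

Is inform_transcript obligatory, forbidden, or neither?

By case analysis on not convene_panel: premise 7 gives O(not convene_panel -> seal_charter) and premise 6 gives O(convene_panel -> seal_charter), so O(seal_charter) either way.
Premise 2, O(not stow_gear -> not seal_charter), contraposes to O(seal_charter -> stow_gear); with O(seal_charter) we get O(stow_gear).
With premise 4, O(stow_gear -> not wear_ppe), the K-axiom yields O(not wear_ppe).
Premise 3, O(waive_schedule -> wear_ppe), contraposes to O(not wear_ppe -> not waive_schedule); with O(not wear_ppe) we get O(not waive_schedule).
From O(not waive_schedule) and premise 8, O(not waive_schedule -> not inform_transcript), we obtain O(not inform_transcript).
Premises 1, 5, 9 do not contribute to this derivation.
Thus O(not inform_transcript), which is F(inform_transcript): inform_transcript is forbidden.

Forbidden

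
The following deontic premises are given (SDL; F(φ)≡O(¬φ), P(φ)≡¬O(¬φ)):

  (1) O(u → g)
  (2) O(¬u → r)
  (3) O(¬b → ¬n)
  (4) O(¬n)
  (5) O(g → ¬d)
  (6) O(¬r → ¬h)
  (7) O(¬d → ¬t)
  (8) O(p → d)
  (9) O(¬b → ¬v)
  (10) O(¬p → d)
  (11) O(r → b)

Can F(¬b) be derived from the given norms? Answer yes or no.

Premises 10 and 8 are O(¬p → d) and O(p → d); every ideal world satisfies ¬p or p, so in either case d holds — hence O(d).
Premise 5 is O(g → ¬d); contrapositively O(d → ¬g). Since O(d) holds, K gives O(¬g).
Premise 1, O(u → g), contraposes to O(¬g → ¬u); with O(¬g) we get O(¬u).
With premise 2, O(¬u → r), the K-axiom yields O(r).
With premise 11, O(r → b), the K-axiom yields O(b).
Premises 3, 4, 6, 7, 9 do not contribute to this derivation.
So O(b) holds, i.e. F(¬b). The claim follows.

Yes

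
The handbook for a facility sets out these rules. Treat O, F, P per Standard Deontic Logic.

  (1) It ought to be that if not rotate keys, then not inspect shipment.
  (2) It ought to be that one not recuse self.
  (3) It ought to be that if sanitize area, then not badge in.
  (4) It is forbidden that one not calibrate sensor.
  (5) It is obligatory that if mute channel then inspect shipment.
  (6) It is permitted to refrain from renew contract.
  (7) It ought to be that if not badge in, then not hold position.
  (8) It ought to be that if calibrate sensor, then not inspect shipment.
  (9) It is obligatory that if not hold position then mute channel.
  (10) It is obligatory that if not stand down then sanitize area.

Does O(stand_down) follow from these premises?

Premise 4, F(¬calibrate_sensor), is equivalent to O(calibrate_sensor).
Applying K to premise 8 (O(calibrate_sensor → ¬inspect_shipment)) and O(calibrate_sensor) yields O(¬inspect_shipment).
The contrapositive of premise 5 (O(mute_channel → inspect_shipment)) is O(¬inspect_shipment → ¬mute_channel), and O(¬inspect_shipment) is already established, so O(¬mute_channel).
Premise 9 is O(¬hold_position → mute_channel); contrapositively O(¬mute_channel → hold_position). Since O(¬mute_channel) holds, K gives O(hold_position).
Premise 7 is O(¬badge_in → ¬hold_position); contrapositively O(hold_position → badge_in). Since O(hold_position) holds, K gives O(badge_in).
Premise 3 is O(sanitize_area → ¬badge_in); contrapositively O(badge_in → ¬sanitize_area). Since O(badge_in) holds, K gives O(¬sanitize_area).
Premise 10 is O(¬stand_down → sanitize_area); contrapositively O(¬sanitize_area → stand_down). Since O(¬sanitize_area) holds, K gives O(stand_down).
Premises 1, 2, 6 do not contribute to this derivation.
So O(stand_down) follows.

Yes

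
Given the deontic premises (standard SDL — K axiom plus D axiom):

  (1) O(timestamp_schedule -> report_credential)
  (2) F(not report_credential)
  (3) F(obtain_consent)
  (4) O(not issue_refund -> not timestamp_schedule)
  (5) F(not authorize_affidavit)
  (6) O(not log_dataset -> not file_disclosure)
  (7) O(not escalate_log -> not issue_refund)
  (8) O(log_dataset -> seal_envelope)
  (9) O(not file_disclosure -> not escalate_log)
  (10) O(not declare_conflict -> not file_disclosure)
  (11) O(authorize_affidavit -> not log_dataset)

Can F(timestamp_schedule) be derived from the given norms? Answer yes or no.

Yes

Premise 5, F(not authorize_affidavit), is equivalent to O(authorize_affidavit).
With premise 11, O(authorize_affidavit -> not log_dataset), the K-axiom yields O(not log_dataset).
From O(not log_dataset) and premise 6, O(not log_dataset -> not file_disclosure), we obtain O(not file_disclosure).
Applying K to premise 9 (O(not file_disclosure -> not escalate_log)) and O(not file_disclosure) yields O(not escalate_log).
Premise 7 is O(not escalate_log -> not issue_refund); since O(not escalate_log), deontic closure gives O(not issue_refund).
Applying K to premise 4 (O(not issue_refund -> not timestamp_schedule)) and O(not issue_refund) yields O(not timestamp_schedule).
Premises 1, 2, 3, 8, 10 do not contribute to this derivation.
So O(not timestamp_schedule) holds, i.e. F(timestamp_schedule). The claim follows.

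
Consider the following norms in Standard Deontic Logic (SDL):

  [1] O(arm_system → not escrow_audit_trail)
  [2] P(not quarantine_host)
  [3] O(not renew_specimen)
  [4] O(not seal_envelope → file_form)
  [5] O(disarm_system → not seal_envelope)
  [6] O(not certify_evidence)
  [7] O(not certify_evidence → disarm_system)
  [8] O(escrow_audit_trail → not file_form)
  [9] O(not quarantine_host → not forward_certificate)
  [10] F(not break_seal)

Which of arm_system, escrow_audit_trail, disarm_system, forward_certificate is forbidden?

escrow_audit_trail

Premise 6 gives O(not certify_evidence).
Applying K to premise 7 (O(not certify_evidence → disarm_system)) and O(not certify_evidence) yields O(disarm_system).
From O(disarm_system) and premise 5, O(disarm_system → not seal_envelope), we obtain O(not seal_envelope).
Premise 4 is O(not seal_envelope → file_form); since O(not seal_envelope), deontic closure gives O(file_form).
Premise 8, O(escrow_audit_trail → not file_form), contraposes to O(file_form → not escrow_audit_trail); with O(file_form) we get O(not escrow_audit_trail).
So O(not escrow_audit_trail) holds, i.e. escrow_audit_trail is forbidden. None of the other listed options is forbidden under the premises.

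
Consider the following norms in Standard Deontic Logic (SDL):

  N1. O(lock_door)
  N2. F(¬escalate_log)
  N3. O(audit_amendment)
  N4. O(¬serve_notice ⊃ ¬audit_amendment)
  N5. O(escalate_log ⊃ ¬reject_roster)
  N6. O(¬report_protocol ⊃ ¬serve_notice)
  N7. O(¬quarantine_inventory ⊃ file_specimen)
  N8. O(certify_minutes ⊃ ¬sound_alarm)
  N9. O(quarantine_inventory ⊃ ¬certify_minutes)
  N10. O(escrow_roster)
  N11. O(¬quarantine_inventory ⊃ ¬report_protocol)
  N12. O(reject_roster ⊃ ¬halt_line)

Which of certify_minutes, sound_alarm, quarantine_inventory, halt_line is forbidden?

certify_minutes

Premise 3 states O(audit_amendment) outright.
The contrapositive of premise 4 (O(¬serve_notice ⊃ ¬audit_amendment)) is O(audit_amendment ⊃ serve_notice), and O(audit_amendment) is already established, so O(serve_notice).
Premise 6, O(¬report_protocol ⊃ ¬serve_notice), contraposes to O(serve_notice ⊃ report_protocol); with O(serve_notice) we get O(report_protocol).
Premise 11 is O(¬quarantine_inventory ⊃ ¬report_protocol); contrapositively O(report_protocol ⊃ quarantine_inventory). Since O(report_protocol) holds, K gives O(quarantine_inventory).
From O(quarantine_inventory) and premise 9, O(quarantine_inventory ⊃ ¬certify_minutes), we obtain O(¬certify_minutes).
So O(¬certify_minutes) holds, i.e. certify_minutes is forbidden. None of the other listed options is forbidden under the premises.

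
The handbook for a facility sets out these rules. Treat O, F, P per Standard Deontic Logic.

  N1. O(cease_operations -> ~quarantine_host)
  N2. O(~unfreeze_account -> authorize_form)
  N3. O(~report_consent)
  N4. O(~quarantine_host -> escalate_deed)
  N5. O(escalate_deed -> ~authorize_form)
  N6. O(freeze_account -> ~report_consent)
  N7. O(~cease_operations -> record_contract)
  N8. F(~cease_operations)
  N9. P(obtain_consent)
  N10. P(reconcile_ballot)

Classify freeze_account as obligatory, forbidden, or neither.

Neither

Premise 6 is O(freeze_account -> ~report_consent); even if O(~report_consent) held, inferring O(freeze_account) would be affirming the consequent — invalid.
No premise or chain of K-axiom applications forces O(freeze_account), and none forces O(~freeze_account). So freeze_account is neither obligatory nor forbidden under these norms.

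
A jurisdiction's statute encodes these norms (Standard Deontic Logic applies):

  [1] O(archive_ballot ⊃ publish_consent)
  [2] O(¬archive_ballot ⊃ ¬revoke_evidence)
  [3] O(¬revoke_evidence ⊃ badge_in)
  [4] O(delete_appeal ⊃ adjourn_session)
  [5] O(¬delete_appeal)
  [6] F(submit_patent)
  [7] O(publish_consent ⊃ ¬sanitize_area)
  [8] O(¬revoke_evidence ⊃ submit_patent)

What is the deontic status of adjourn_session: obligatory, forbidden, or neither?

Neither

Premise 4 is O(delete_appeal ⊃ adjourn_session), but O(delete_appeal) is not derivable from the premises, so it does not yield O(adjourn_session).
No premise or chain of K-axiom applications forces O(adjourn_session), and none forces O(¬adjourn_session). So adjourn_session is neither obligatory nor forbidden under these norms.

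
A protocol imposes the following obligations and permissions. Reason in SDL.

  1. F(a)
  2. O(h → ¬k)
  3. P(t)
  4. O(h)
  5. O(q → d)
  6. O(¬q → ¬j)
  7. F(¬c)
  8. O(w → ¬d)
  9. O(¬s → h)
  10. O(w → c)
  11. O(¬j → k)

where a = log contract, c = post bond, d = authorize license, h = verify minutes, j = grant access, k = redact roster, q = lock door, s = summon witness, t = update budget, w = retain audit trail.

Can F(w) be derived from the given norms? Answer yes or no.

Premise 4 states O(h) outright.
Premise 2 is O(h → ¬k); since O(h), deontic closure gives O(¬k).
Premise 11, O(¬j → k), contraposes to O(¬k → j); with O(¬k) we get O(j).
The contrapositive of premise 6 (O(¬q → ¬j)) is O(j → q), and O(j) is already established, so O(q).
Premise 5 is O(q → d); since O(q), deontic closure gives O(d).
The contrapositive of premise 8 (O(w → ¬d)) is O(d → ¬w), and O(d) is already established, so O(¬w).
Premises 1, 3, 7, 9, 10 do not contribute to this derivation.
So O(¬w) holds, i.e. F(w). The claim follows.

Yes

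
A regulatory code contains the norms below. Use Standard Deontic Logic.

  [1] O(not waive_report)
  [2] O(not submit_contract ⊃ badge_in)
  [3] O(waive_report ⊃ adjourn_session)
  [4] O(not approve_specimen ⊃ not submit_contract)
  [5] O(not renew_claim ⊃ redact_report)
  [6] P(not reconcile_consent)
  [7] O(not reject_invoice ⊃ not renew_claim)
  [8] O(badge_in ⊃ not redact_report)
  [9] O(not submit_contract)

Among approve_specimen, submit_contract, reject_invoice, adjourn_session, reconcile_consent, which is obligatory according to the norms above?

From premise 9 we have O(not submit_contract).
From O(not submit_contract) and premise 2, O(not submit_contract ⊃ badge_in), we obtain O(badge_in).
From O(badge_in) and premise 8, O(badge_in ⊃ not redact_report), we obtain O(not redact_report).
Premise 5 is O(not renew_claim ⊃ redact_report); contrapositively O(not redact_report ⊃ renew_claim). Since O(not redact_report) holds, K gives O(renew_claim).
Premise 7 is O(not reject_invoice ⊃ not renew_claim); contrapositively O(renew_claim ⊃ reject_invoice). Since O(renew_claim) holds, K gives O(reject_invoice).
So O(reject_invoice) holds — reject_invoice is obligatory. None of the other listed options is made obligatory by any chain of premises.

reject_invoice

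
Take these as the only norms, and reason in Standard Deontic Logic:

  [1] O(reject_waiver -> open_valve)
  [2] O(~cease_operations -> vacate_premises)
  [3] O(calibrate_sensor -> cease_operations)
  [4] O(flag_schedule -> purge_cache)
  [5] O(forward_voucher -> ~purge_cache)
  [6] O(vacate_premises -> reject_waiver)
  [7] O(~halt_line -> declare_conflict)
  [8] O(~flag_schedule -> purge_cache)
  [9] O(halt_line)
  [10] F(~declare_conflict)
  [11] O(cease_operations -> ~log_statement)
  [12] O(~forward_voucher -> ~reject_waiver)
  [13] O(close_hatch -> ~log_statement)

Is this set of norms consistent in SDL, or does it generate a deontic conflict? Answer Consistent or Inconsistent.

Consistent

Premise 7 is O(~halt_line -> declare_conflict); even if O(declare_conflict) held, inferring O(~halt_line) would be affirming the consequent — invalid.
So O(~halt_line) is not derivable, and the apparent clash with O(halt_line) does not arise.
A world satisfying every obligation exists (e.g. calibrate_sensor=false, cease_operations=true, close_hatch=false, declare_conflict=true, flag_schedule=false, forward_voucher=false, halt_line=true, log_statement=false, open_valve=false, purge_cache=true, reject_waiver=false, vacate_premises=false); no atom is both obligatory and forbidden, so the set is consistent.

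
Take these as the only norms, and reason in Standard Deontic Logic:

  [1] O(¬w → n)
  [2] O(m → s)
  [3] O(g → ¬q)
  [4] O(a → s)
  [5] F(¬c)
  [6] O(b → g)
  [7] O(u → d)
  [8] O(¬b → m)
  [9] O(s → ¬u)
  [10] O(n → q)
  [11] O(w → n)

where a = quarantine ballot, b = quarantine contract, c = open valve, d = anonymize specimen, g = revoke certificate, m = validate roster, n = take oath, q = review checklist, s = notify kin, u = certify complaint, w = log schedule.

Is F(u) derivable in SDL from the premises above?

Premises 1 and 11 cover both cases: O(¬w → n) and O(w → n). Since ¬w ∨ w is a tautology, O(n) follows.
Premise 10 is O(n → q); since O(n), deontic closure gives O(q).
The contrapositive of premise 3 (O(g → ¬q)) is O(q → ¬g), and O(q) is already established, so O(¬g).
Premise 6, O(b → g), contraposes to O(¬g → ¬b); with O(¬g) we get O(¬b).
From O(¬b) and premise 8, O(¬b → m), we obtain O(m).
From O(m) and premise 2, O(m → s), we obtain O(s).
From O(s) and premise 9, O(s → ¬u), we obtain O(¬u).
Premises 4, 5, 7 do not contribute to this derivation.
So O(¬u) holds, i.e. F(u). The claim follows.

Yes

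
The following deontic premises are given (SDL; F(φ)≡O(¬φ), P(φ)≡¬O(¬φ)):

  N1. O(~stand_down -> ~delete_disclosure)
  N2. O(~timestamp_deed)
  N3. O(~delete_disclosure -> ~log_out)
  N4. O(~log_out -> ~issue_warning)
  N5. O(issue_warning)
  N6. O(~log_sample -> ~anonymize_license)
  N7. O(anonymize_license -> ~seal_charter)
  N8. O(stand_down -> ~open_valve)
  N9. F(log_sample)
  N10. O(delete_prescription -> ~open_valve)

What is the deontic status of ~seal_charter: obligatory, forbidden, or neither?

Premise 7 is O(anonymize_license -> ~seal_charter), but O(anonymize_license) is not derivable from the premises, so it does not yield O(~seal_charter).
No premise or chain of K-axiom applications forces O(~seal_charter), and none forces O(seal_charter). So ~seal_charter is neither obligatory nor forbidden under these norms.

Neither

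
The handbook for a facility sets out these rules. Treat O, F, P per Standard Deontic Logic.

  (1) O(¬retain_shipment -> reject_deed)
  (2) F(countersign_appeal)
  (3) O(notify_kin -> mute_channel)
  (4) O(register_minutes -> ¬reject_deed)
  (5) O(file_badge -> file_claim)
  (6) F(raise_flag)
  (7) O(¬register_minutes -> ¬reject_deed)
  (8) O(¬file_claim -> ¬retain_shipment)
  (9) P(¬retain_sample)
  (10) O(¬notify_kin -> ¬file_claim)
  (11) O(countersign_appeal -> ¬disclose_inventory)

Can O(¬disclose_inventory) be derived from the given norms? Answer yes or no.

No

Premise 11 is O(countersign_appeal -> ¬disclose_inventory), but O(countersign_appeal) is not derivable from the premises, so it does not yield O(¬disclose_inventory).
No other premise forces O(¬disclose_inventory). An ideal world satisfying every premise can still have ¬disclose_inventory false, so O(¬disclose_inventory) is not derivable.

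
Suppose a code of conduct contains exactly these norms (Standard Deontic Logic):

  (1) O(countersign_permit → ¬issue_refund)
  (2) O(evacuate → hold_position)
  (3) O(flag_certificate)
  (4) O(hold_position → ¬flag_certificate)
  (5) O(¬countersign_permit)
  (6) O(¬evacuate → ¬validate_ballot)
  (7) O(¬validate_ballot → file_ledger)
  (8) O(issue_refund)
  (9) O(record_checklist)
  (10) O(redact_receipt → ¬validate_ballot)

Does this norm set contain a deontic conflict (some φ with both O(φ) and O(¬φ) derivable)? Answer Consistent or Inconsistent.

Consistent

Premise 1 is O(countersign_permit → ¬issue_refund), but O(countersign_permit) is not derivable from the premises, so it does not yield O(¬issue_refund).
So O(¬issue_refund) is not derivable, and the apparent clash with O(issue_refund) does not arise.
A world satisfying every obligation exists (e.g. countersign_permit=false, evacuate=false, file_ledger=true, flag_certificate=true, hold_position=false, issue_refund=true, record_checklist=true, redact_receipt=false, validate_ballot=false); no atom is both obligatory and forbidden, so the set is consistent.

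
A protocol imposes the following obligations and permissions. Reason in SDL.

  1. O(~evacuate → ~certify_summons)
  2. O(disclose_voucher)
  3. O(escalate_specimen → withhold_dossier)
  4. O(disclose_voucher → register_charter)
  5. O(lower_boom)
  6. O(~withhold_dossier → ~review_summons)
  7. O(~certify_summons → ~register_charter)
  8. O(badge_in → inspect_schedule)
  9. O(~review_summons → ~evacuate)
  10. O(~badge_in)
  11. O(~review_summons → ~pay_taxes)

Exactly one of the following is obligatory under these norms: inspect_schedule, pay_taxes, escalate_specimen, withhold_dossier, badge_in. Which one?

withhold_dossier

From premise 2 we have O(disclose_voucher).
Applying K to premise 4 (O(disclose_voucher → register_charter)) and O(disclose_voucher) yields O(register_charter).
The contrapositive of premise 7 (O(~certify_summons → ~register_charter)) is O(register_charter → certify_summons), and O(register_charter) is already established, so O(certify_summons).
Premise 1 is O(~evacuate → ~certify_summons); contrapositively O(certify_summons → evacuate). Since O(certify_summons) holds, K gives O(evacuate).
The contrapositive of premise 9 (O(~review_summons → ~evacuate)) is O(evacuate → review_summons), and O(evacuate) is already established, so O(review_summons).
The contrapositive of premise 6 (O(~withhold_dossier → ~review_summons)) is O(review_summons → withhold_dossier), and O(review_summons) is already established, so O(withhold_dossier).
So O(withhold_dossier) holds — withhold_dossier is obligatory. None of the other listed options is made obligatory by any chain of premises.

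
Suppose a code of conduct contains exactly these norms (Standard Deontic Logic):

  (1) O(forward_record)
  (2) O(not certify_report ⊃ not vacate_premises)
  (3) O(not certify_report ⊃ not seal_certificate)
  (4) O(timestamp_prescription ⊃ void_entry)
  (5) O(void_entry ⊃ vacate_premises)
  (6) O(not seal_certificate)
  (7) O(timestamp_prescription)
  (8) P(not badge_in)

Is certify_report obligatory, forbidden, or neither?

Premise 7 gives O(timestamp_prescription).
Applying K to premise 4 (O(timestamp_prescription ⊃ void_entry)) and O(timestamp_prescription) yields O(void_entry).
With premise 5, O(void_entry ⊃ vacate_premises), the K-axiom yields O(vacate_premises).
Premise 2, O(not certify_report ⊃ not vacate_premises), contraposes to O(vacate_premises ⊃ certify_report); with O(vacate_premises) we get O(certify_report).
Premises 1, 3, 6, 8 do not contribute to this derivation.
Hence certify_report is obligatory.

Obligatory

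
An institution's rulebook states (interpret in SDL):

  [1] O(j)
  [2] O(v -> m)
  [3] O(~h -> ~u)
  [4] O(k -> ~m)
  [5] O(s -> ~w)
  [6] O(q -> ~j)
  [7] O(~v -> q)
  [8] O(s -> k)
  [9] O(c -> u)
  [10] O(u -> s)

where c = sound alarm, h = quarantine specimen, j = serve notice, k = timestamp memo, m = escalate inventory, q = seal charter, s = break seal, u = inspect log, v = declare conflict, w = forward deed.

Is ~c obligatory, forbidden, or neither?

Obligatory

From premise 1 we have O(j).
Premise 6 is O(q -> ~j); contrapositively O(j -> ~q). Since O(j) holds, K gives O(~q).
Premise 7, O(~v -> q), contraposes to O(~q -> v); with O(~q) we get O(v).
With premise 2, O(v -> m), the K-axiom yields O(m).
The contrapositive of premise 4 (O(k -> ~m)) is O(m -> ~k), and O(m) is already established, so O(~k).
Premise 8 is O(s -> k); contrapositively O(~k -> ~s). Since O(~k) holds, K gives O(~s).
The contrapositive of premise 10 (O(u -> s)) is O(~s -> ~u), and O(~s) is already established, so O(~u).
Premise 9 is O(c -> u); contrapositively O(~u -> ~c). Since O(~u) holds, K gives O(~c).
Premises 3, 5 do not contribute to this derivation.
Hence ~c is obligatory.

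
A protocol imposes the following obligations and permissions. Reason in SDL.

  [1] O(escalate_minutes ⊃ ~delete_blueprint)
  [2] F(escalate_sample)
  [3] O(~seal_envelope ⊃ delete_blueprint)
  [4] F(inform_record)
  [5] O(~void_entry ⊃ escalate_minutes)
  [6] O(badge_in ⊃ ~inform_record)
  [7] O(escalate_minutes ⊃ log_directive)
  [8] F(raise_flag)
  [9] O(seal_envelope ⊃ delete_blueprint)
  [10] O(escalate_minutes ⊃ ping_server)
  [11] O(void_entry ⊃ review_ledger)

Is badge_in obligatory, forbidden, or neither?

Premise 6 is O(badge_in ⊃ ~inform_record); even if O(~inform_record) held, inferring O(badge_in) would be affirming the consequent — invalid.
No premise or chain of K-axiom applications forces O(badge_in), and none forces O(~badge_in). So badge_in is neither obligatory nor forbidden under these norms.

Neither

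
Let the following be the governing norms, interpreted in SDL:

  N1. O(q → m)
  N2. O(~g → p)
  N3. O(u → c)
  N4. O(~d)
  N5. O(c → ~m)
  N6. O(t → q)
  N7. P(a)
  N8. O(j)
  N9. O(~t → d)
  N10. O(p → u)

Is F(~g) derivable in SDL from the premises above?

Yes

Premise 4 gives O(~d).
The contrapositive of premise 9 (O(~t → d)) is O(~d → t), and O(~d) is already established, so O(t).
Premise 6 is O(t → q); since O(t), deontic closure gives O(q).
From O(q) and premise 1, O(q → m), we obtain O(m).
Premise 5 is O(c → ~m); contrapositively O(m → ~c). Since O(m) holds, K gives O(~c).
Premise 3, O(u → c), contraposes to O(~c → ~u); with O(~c) we get O(~u).
Premise 10, O(p → u), contraposes to O(~u → ~p); with O(~u) we get O(~p).
Premise 2, O(~g → p), contraposes to O(~p → g); with O(~p) we get O(g).
Premises 7, 8 do not contribute to this derivation.
So O(g) holds, i.e. F(~g). The claim follows.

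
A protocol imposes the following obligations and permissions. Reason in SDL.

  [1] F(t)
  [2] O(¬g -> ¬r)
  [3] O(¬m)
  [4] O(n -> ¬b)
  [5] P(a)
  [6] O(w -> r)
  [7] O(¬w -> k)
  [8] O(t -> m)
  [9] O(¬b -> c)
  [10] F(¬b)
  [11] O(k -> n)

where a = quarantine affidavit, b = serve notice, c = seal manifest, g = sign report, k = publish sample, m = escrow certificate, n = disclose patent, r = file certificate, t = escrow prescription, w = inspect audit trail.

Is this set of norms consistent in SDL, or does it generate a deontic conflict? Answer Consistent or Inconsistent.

Consistent

Premise 8 is O(t -> m), but O(t) is not derivable from the premises, so it does not yield O(m).
So O(m) is not derivable, and the apparent clash with O(¬m) does not arise.
A world satisfying every obligation exists (e.g. a=false, b=true, c=false, g=true, k=false, m=false, n=false, r=true, t=false, w=true); no atom is both obligatory and forbidden, so the set is consistent.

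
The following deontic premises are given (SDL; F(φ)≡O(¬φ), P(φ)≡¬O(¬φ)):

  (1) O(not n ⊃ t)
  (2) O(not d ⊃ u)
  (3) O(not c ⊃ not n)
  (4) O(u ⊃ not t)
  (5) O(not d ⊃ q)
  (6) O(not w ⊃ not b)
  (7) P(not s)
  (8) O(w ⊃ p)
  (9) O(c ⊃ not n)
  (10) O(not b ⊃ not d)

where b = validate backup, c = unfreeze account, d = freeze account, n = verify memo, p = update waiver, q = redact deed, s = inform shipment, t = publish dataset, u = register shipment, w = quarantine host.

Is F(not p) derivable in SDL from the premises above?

Yes

Premises 3 and 9 are O(not c ⊃ not n) and O(c ⊃ not n); every ideal world satisfies not c or c, so in either case not n holds — hence O(not n).
From O(not n) and premise 1, O(not n ⊃ t), we obtain O(t).
Premise 4 is O(u ⊃ not t); contrapositively O(t ⊃ not u). Since O(t) holds, K gives O(not u).
Premise 2 is O(not d ⊃ u); contrapositively O(not u ⊃ d). Since O(not u) holds, K gives O(d).
The contrapositive of premise 10 (O(not b ⊃ not d)) is O(d ⊃ b), and O(d) is already established, so O(b).
Premise 6, O(not w ⊃ not b), contraposes to O(b ⊃ w); with O(b) we get O(w).
With premise 8, O(w ⊃ p), the K-axiom yields O(p).
Premises 5, 7 do not contribute to this derivation.
So O(p) holds, i.e. F(not p). The claim follows.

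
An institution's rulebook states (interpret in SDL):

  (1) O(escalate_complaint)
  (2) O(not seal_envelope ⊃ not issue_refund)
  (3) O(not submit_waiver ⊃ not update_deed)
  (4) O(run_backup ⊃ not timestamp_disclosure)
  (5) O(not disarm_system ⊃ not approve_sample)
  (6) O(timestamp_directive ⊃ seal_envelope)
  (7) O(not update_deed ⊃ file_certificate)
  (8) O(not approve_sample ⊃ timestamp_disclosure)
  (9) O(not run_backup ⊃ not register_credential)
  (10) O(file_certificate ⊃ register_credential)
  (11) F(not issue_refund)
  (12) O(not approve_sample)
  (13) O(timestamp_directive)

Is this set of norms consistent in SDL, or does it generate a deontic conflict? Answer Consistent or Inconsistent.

Premise 2 is O(not seal_envelope ⊃ not issue_refund), but O(not seal_envelope) is not derivable from the premises, so it does not yield O(not issue_refund).
So O(not issue_refund) is not derivable, and the apparent clash with O(issue_refund) does not arise.
A world satisfying every obligation exists (e.g. approve_sample=false, disarm_system=false, escalate_complaint=true, file_certificate=false, issue_refund=true, register_credential=false, run_backup=false, seal_envelope=true, submit_waiver=true, timestamp_directive=true, timestamp_disclosure=true, update_deed=true); no atom is both obligatory and forbidden, so the set is consistent.

Consistent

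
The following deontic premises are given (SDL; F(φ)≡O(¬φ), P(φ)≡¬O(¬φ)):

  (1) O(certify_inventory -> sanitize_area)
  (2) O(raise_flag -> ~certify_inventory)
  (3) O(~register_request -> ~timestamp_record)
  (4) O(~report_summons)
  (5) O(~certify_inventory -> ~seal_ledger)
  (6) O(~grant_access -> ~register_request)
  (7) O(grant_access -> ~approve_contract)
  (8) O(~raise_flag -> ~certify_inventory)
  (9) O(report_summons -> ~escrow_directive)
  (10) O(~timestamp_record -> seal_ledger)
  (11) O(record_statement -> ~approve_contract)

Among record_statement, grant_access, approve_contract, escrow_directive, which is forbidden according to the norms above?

Premises 8 and 2 cover both cases: O(~raise_flag -> ~certify_inventory) and O(raise_flag -> ~certify_inventory). Since ~raise_flag ∨ raise_flag is a tautology, O(~certify_inventory) follows.
From O(~certify_inventory) and premise 5, O(~certify_inventory -> ~seal_ledger), we obtain O(~seal_ledger).
Premise 10 is O(~timestamp_record -> seal_ledger); contrapositively O(~seal_ledger -> timestamp_record). Since O(~seal_ledger) holds, K gives O(timestamp_record).
The contrapositive of premise 3 (O(~register_request -> ~timestamp_record)) is O(timestamp_record -> register_request), and O(timestamp_record) is already established, so O(register_request).
The contrapositive of premise 6 (O(~grant_access -> ~register_request)) is O(register_request -> grant_access), and O(register_request) is already established, so O(grant_access).
Premise 7 is O(grant_access -> ~approve_contract); since O(grant_access), deontic closure gives O(~approve_contract).
So O(~approve_contract) holds, i.e. approve_contract is forbidden. None of the other listed options is forbidden under the premises.

approve_contract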